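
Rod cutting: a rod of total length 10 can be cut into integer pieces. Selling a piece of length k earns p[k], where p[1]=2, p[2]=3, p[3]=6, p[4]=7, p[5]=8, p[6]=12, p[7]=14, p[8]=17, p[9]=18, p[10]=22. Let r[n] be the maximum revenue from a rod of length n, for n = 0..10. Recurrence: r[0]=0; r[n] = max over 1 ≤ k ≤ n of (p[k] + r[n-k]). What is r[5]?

10

   n    0    1    2    3    4    5    6    7    8    9   10
r[n]    0    2    4    6    8   10   12   14   17   19   22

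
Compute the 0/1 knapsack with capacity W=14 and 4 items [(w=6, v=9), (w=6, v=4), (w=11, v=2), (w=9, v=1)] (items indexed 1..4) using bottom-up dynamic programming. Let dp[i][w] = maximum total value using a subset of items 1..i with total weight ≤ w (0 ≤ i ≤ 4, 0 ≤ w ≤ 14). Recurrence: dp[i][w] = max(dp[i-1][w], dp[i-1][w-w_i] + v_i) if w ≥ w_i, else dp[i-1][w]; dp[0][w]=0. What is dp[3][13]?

13

i\w   0   1   2   3   4   5   6   7   8   9  10  11  12  13  14
  0   0   0   0   0   0   0   0   0   0   0   0   0   0   0   0
  1   0   0   0   0   0   0   9   9   9   9   9   9   9   9   9
  2   0   0   0   0   0   0   9   9   9   9   9   9  13  13  13
  3   0   0   0   0   0   0   9   9   9   9   9   9  13  13  13
  4   0   0   0   0   0   0   9   9   9   9   9   9  13  13  13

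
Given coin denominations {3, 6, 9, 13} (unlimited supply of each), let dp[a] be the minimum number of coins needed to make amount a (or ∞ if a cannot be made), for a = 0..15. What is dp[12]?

2

 a  0  1  2  3  4  5  6  7  8  9 10 11 12 13 14 15
dp  0  -  -  1  -  -  1  -  -  1  -  -  2  1  -  2
(- denotes ∞ / unreachable)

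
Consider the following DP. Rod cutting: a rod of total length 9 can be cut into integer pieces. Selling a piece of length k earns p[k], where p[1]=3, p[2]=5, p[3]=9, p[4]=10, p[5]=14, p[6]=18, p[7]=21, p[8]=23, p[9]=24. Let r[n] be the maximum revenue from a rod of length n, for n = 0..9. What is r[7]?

21

   n    0    1    2    3    4    5    6    7    8    9
r[n]    0    3    6    9   12   15   18   21   24   27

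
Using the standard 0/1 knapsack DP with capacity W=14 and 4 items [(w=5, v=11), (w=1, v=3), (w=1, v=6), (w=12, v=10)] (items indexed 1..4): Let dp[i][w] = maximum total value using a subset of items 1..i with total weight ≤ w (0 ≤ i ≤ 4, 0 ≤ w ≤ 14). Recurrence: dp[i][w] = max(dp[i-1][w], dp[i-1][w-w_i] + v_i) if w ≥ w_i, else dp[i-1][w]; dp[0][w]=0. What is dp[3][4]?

9

i\w   0   1   2   3   4   5   6   7   8   9  10  11  12  13  14
  0   0   0   0   0   0   0   0   0   0   0   0   0   0   0   0
  1   0   0   0   0   0  11  11  11  11  11  11  11  11  11  11
  2   0   3   3   3   3  11  14  14  14  14  14  14  14  14  14
  3   0   6   9   9   9  11  17  20  20  20  20  20  20  20  20
  4   0   6   9   9   9  11  17  20  20  20  20  20  20  20  20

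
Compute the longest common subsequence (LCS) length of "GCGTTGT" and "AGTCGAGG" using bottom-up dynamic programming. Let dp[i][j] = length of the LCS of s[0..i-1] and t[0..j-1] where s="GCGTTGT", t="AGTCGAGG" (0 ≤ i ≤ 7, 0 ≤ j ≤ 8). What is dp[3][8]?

   ''  A  G  T  C  G  A  G  G
''  0  0  0  0  0  0  0  0  0
 G  0  0  1  1  1  1  1  1  1
 C  0  0  1  1  2  2  2  2  2
 G  0  0  1  1  2  3  3  3  3
 T  0  0  1  2  2  3  3  3  3
 T  0  0  1  2  2  3  3  3  3
 G  0  0  1  2  2  3  3  4  4
 T  0  0  1  2  2  3  3  4  4

3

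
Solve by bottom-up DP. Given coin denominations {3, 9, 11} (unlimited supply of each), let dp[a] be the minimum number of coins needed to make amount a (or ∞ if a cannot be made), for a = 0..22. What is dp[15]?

3

 a  0  1  2  3  4  5  6  7  8  9 10 11 12 13 14 15 16 17 18 19 20 21 22
dp  0  -  -  1  -  -  2  -  -  1  -  1  2  -  2  3  -  3  2  -  2  3  2
(- denotes ∞ / unreachable)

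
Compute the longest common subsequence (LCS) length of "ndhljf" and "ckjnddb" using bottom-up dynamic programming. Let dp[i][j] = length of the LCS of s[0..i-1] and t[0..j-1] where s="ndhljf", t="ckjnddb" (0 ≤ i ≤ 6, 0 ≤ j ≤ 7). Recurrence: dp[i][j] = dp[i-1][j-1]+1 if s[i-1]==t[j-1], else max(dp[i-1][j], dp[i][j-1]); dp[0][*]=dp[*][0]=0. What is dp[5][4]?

   ''  c  k  j  n  d  d  b
''  0  0  0  0  0  0  0  0
 n  0  0  0  0  1  1  1  1
 d  0  0  0  0  1  2  2  2
 h  0  0  0  0  1  2  2  2
 l  0  0  0  0  1  2  2  2
 j  0  0  0  1  1  2  2  2
 f  0  0  0  1  1  2  2  2

1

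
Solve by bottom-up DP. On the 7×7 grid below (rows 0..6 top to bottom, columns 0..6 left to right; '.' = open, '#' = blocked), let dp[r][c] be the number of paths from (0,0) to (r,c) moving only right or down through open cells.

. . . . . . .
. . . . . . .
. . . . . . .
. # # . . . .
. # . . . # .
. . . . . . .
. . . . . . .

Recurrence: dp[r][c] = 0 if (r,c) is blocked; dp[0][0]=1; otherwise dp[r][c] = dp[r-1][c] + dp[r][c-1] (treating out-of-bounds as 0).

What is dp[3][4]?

r\c   0   1   2   3   4   5   6
  0   1   1   1   1   1   1   1
  1   1   2   3   4   5   6   7
  2   1   3   6  10  15  21  28
  3   1   0   0  10  25  46  74
  4   1   0   0  10  35   0  74
  5   1   1   1  11  46  46 120
  6   1   2   3  14  60 106 226

25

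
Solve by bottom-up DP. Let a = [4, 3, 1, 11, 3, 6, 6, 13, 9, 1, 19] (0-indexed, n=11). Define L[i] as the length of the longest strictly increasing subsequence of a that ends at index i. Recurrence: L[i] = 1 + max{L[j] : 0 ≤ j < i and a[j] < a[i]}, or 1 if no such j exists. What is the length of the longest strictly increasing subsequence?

5

   i    0    1    2    3    4    5    6    7    8    9   10
a[i]    4    3    1   11    3    6    6   13    9    1   19
L[i]    1    1    1    2    2    3    3    4    4    1    5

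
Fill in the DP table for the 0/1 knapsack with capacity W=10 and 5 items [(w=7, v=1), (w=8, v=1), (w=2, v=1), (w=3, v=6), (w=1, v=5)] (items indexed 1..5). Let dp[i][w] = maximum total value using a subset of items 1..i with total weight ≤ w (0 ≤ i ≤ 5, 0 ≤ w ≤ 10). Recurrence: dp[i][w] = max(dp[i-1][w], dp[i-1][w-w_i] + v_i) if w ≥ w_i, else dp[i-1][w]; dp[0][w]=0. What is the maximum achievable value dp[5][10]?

12

i\w   0   1   2   3   4   5   6   7   8   9  10
  0   0   0   0   0   0   0   0   0   0   0   0
  1   0   0   0   0   0   0   0   1   1   1   1
  2   0   0   0   0   0   0   0   1   1   1   1
  3   0   0   1   1   1   1   1   1   1   2   2
  4   0   0   1   6   6   7   7   7   7   7   7
  5   0   5   5   6  11  11  12  12  12  12  12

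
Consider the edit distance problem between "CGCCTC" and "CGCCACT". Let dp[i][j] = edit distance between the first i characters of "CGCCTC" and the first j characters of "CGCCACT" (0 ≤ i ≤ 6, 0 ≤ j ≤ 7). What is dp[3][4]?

   ''  C  G  C  C  A  C  T
''  0  1  2  3  4  5  6  7
 C  1  0  1  2  3  4  5  6
 G  2  1  0  1  2  3  4  5
 C  3  2  1  0  1  2  3  4
 C  4  3  2  1  0  1  2  3
 T  5  4  3  2  1  1  2  2
 C  6  5  4  3  2  2  1  2

1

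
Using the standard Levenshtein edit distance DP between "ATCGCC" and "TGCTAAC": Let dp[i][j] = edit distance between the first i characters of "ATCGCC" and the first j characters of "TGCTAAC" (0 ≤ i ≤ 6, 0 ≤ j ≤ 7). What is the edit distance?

5

   ''  T  G  C  T  A  A  C
''  0  1  2  3  4  5  6  7
 A  1  1  2  3  4  4  5  6
 T  2  1  2  3  3  4  5  6
 C  3  2  2  2  3  4  5  5
 G  4  3  2  3  3  4  5  6
 C  5  4  3  2  3  4  5  5
 C  6  5  4  3  3  4  5  5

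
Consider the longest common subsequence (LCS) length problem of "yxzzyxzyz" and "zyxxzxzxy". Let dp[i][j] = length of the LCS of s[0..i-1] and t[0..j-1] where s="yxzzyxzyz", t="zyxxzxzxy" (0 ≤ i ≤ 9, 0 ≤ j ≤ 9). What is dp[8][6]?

4

   ''  z  y  x  x  z  x  z  x  y
''  0  0  0  0  0  0  0  0  0  0
 y  0  0  1  1  1  1  1  1  1  1
 x  0  0  1  2  2  2  2  2  2  2
 z  0  1  1  2  2  3  3  3  3  3
 z  0  1  1  2  2  3  3  4  4  4
 y  0  1  2  2  2  3  3  4  4  5
 x  0  1  2  3  3  3  4  4  5  5
 z  0  1  2  3  3  4  4  5  5  5
 y  0  1  2  3  3  4  4  5  5  6
 z  0  1  2  3  3  4  4  5  5  6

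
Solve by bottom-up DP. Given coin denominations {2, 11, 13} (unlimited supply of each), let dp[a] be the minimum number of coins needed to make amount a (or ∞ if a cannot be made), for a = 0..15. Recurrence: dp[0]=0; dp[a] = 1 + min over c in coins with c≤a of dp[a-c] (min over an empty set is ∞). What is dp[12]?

 a  0  1  2  3  4  5  6  7  8  9 10 11 12 13 14 15
dp  0  -  1  -  2  -  3  -  4  -  5  1  6  1  7  2
(- denotes ∞ / unreachable)

6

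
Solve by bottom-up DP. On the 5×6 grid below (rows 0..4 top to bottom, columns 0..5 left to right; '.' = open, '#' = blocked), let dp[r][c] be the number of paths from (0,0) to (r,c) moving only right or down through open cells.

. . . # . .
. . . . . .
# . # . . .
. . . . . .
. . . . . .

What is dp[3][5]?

20

r\c   0   1   2   3   4   5
  0   1   1   1   0   0   0
  1   1   2   3   3   3   3
  2   0   2   0   3   6   9
  3   0   2   2   5  11  20
  4   0   2   4   9  20  40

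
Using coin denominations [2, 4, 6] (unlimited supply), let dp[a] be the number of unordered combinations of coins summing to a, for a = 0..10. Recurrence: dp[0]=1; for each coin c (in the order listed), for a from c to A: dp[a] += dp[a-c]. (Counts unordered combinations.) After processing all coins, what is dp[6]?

after  coin     0     1     2     3     4     5     6     7     8     9    10
          2     1     0     1     0     1     0     1     0     1     0     1
          4     1     0     1     0     2     0     2     0     3     0     3
          6     1     0     1     0     2     0     3     0     4     0     5

3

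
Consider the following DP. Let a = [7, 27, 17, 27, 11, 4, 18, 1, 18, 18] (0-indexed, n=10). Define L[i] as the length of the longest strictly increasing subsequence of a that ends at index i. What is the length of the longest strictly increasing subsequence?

3

   i    0    1    2    3    4    5    6    7    8    9
a[i]    7   27   17   27   11    4   18    1   18   18
L[i]    1    2    2    3    2    1    3    1    3    3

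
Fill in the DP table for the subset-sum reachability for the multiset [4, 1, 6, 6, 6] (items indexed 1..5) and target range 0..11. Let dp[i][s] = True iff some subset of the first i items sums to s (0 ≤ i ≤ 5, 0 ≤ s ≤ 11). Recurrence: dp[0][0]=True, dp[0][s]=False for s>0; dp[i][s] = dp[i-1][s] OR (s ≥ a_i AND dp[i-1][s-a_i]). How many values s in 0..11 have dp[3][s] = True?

8

i\s   0   1   2   3   4   5   6   7   8   9  10  11
  0   T   F   F   F   F   F   F   F   F   F   F   F
  1   T   F   F   F   T   F   F   F   F   F   F   F
  2   T   T   F   F   T   T   F   F   F   F   F   F
  3   T   T   F   F   T   T   T   T   F   F   T   T
  4   T   T   F   F   T   T   T   T   F   F   T   T
  5   T   T   F   F   T   T   T   T   F   F   T   T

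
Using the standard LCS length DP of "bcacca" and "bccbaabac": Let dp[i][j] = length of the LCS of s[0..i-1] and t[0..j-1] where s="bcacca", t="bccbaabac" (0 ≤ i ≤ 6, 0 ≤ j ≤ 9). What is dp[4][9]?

   ''  b  c  c  b  a  a  b  a  c
''  0  0  0  0  0  0  0  0  0  0
 b  0  1  1  1  1  1  1  1  1  1
 c  0  1  2  2  2  2  2  2  2  2
 a  0  1  2  2  2  3  3  3  3  3
 c  0  1  2  3  3  3  3  3  3  4
 c  0  1  2  3  3  3  3  3  3  4
 a  0  1  2  3  3  4  4  4  4  4

4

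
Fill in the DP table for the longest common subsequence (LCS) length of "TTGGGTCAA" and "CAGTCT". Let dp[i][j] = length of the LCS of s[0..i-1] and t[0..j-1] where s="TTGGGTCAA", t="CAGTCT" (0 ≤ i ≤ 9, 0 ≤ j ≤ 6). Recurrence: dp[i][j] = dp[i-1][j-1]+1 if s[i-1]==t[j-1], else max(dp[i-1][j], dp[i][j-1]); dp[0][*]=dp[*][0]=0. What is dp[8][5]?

3

   ''  C  A  G  T  C  T
''  0  0  0  0  0  0  0
 T  0  0  0  0  1  1  1
 T  0  0  0  0  1  1  2
 G  0  0  0  1  1  1  2
 G  0  0  0  1  1  1  2
 G  0  0  0  1  1  1  2
 T  0  0  0  1  2  2  2
 C  0  1  1  1  2  3  3
 A  0  1  2  2  2  3  3
 A  0  1  2  2  2  3  3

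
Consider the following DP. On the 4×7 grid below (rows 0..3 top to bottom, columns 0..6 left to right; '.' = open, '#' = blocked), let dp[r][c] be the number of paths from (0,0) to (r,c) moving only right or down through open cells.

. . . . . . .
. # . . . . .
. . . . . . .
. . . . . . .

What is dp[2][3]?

4

r\c   0   1   2   3   4   5   6
  0   1   1   1   1   1   1   1
  1   1   0   1   2   3   4   5
  2   1   1   2   4   7  11  16
  3   1   2   4   8  15  26  42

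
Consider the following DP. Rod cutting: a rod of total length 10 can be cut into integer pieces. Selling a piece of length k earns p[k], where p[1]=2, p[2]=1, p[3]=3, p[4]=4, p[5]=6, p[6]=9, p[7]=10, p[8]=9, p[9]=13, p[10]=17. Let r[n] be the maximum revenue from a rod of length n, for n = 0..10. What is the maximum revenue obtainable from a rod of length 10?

20

   n    0    1    2    3    4    5    6    7    8    9   10
r[n]    0    2    4    6    8   10   12   14   16   18   20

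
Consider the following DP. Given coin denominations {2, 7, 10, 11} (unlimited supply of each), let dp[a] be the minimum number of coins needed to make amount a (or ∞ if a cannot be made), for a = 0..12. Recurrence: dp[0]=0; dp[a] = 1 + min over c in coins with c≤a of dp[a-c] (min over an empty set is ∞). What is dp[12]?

2

 a  0  1  2  3  4  5  6  7  8  9 10 11 12
dp  0  -  1  -  2  -  3  1  4  2  1  1  2
(- denotes ∞ / unreachable)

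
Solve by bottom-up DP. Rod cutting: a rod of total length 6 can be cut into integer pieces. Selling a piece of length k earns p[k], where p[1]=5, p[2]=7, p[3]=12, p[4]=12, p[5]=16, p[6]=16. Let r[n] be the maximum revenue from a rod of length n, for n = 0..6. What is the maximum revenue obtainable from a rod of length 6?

   n    0    1    2    3    4    5    6
r[n]    0    5   10   15   20   25   30

30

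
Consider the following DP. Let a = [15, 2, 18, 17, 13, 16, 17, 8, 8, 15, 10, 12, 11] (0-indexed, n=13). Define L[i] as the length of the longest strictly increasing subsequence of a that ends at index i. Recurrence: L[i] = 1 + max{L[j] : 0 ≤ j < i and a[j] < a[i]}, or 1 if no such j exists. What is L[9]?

3

   i    0    1    2    3    4    5    6    7    8    9   10   11   12
a[i]   15    2   18   17   13   16   17    8    8   15   10   12   11
L[i]    1    1    2    2    2    3    4    2    2    3    3    4    4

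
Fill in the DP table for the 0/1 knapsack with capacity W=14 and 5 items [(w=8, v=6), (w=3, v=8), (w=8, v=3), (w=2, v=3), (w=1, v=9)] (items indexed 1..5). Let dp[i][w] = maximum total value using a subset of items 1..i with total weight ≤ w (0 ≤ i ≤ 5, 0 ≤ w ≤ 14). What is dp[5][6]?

i\w   0   1   2   3   4   5   6   7   8   9  10  11  12  13  14
  0   0   0   0   0   0   0   0   0   0   0   0   0   0   0   0
  1   0   0   0   0   0   0   0   0   6   6   6   6   6   6   6
  2   0   0   0   8   8   8   8   8   8   8   8  14  14  14  14
  3   0   0   0   8   8   8   8   8   8   8   8  14  14  14  14
  4   0   0   3   8   8  11  11  11  11  11  11  14  14  17  17
  5   0   9   9  12  17  17  20  20  20  20  20  20  23  23  26

20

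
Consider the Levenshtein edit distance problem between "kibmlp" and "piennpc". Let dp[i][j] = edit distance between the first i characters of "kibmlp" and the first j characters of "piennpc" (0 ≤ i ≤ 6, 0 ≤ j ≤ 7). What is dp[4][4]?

   ''  p  i  e  n  n  p  c
''  0  1  2  3  4  5  6  7
 k  1  1  2  3  4  5  6  7
 i  2  2  1  2  3  4  5  6
 b  3  3  2  2  3  4  5  6
 m  4  4  3  3  3  4  5  6
 l  5  5  4  4  4  4  5  6
 p  6  5  5  5  5  5  4  5

3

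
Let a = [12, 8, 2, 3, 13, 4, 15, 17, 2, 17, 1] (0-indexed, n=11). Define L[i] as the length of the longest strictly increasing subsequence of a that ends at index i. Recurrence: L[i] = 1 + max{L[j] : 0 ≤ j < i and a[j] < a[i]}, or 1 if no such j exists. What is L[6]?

   i    0    1    2    3    4    5    6    7    8    9   10
a[i]   12    8    2    3   13    4   15   17    2   17    1
L[i]    1    1    1    2    3    3    4    5    1    5    1

4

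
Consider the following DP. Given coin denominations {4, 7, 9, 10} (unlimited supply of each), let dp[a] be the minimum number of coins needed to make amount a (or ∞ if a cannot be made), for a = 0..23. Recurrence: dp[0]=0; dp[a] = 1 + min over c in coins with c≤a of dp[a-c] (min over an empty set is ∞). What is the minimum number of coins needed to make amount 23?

3

 a  0  1  2  3  4  5  6  7  8  9 10 11 12 13 14 15 16 17 18 19 20 21 22 23
dp  0  -  -  -  1  -  -  1  2  1  1  2  3  2  2  3  2  2  2  2  2  3  3  3
(- denotes ∞ / unreachable)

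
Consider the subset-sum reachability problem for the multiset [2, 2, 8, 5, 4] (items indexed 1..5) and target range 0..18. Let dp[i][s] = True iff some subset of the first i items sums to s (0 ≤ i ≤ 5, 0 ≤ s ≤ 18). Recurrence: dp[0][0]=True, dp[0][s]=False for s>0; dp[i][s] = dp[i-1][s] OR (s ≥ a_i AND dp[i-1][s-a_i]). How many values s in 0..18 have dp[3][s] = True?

6

i\s   0   1   2   3   4   5   6   7   8   9  10  11  12  13  14  15  16  17  18
  0   T   F   F   F   F   F   F   F   F   F   F   F   F   F   F   F   F   F   F
  1   T   F   T   F   F   F   F   F   F   F   F   F   F   F   F   F   F   F   F
  2   T   F   T   F   T   F   F   F   F   F   F   F   F   F   F   F   F   F   F
  3   T   F   T   F   T   F   F   F   T   F   T   F   T   F   F   F   F   F   F
  4   T   F   T   F   T   T   F   T   T   T   T   F   T   T   F   T   F   T   F
  5   T   F   T   F   T   T   T   T   T   T   T   T   T   T   T   T   T   T   F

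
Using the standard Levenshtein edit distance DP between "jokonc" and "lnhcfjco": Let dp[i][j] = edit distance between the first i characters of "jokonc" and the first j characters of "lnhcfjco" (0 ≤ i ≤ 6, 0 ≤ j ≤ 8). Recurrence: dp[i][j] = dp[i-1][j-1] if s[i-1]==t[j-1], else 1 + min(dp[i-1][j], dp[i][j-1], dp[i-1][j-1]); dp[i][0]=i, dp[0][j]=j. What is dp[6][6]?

   ''  l  n  h  c  f  j  c  o
''  0  1  2  3  4  5  6  7  8
 j  1  1  2  3  4  5  5  6  7
 o  2  2  2  3  4  5  6  6  6
 k  3  3  3  3  4  5  6  7  7
 o  4  4  4  4  4  5  6  7  7
 n  5  5  4  5  5  5  6  7  8
 c  6  6  5  5  5  6  6  6  7

6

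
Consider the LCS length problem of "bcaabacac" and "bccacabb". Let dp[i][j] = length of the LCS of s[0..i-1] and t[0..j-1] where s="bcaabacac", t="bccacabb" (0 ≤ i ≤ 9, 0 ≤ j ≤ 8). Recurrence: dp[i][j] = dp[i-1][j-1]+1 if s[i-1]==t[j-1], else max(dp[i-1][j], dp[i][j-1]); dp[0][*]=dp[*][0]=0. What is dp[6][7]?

5

   ''  b  c  c  a  c  a  b  b
''  0  0  0  0  0  0  0  0  0
 b  0  1  1  1  1  1  1  1  1
 c  0  1  2  2  2  2  2  2  2
 a  0  1  2  2  3  3  3  3  3
 a  0  1  2  2  3  3  4  4  4
 b  0  1  2  2  3  3  4  5  5
 a  0  1  2  2  3  3  4  5  5
 c  0  1  2  3  3  4  4  5  5
 a  0  1  2  3  4  4  5  5  5
 c  0  1  2  3  4  5  5  5  5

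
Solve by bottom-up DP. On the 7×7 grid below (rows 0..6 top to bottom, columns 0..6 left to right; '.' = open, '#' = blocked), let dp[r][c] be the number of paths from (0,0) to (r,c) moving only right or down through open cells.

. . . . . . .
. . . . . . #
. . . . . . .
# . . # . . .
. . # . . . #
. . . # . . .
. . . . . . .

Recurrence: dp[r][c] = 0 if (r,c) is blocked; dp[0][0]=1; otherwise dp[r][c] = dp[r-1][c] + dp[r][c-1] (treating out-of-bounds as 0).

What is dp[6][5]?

r\c   0   1   2   3   4   5   6
  0   1   1   1   1   1   1   1
  1   1   2   3   4   5   6   0
  2   1   3   6  10  15  21  21
  3   0   3   9   0  15  36  57
  4   0   3   0   0  15  51   0
  5   0   3   3   0  15  66  66
  6   0   3   6   6  21  87 153

87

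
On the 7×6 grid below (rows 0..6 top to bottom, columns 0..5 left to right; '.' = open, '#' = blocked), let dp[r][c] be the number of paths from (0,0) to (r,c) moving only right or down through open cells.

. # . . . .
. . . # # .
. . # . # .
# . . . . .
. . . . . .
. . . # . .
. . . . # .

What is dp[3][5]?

r\c   0   1   2   3   4   5
  0   1   0   0   0   0   0
  1   1   1   1   0   0   0
  2   1   2   0   0   0   0
  3   0   2   2   2   2   2
  4   0   2   4   6   8  10
  5   0   2   6   0   8  18
  6   0   2   8   8   0  18

2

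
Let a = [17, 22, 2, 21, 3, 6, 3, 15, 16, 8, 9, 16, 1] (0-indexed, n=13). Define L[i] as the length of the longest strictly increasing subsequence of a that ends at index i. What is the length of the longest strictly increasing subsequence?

   i    0    1    2    3    4    5    6    7    8    9   10   11   12
a[i]   17   22    2   21    3    6    3   15   16    8    9   16    1
L[i]    1    2    1    2    2    3    2    4    5    4    5    6    1

6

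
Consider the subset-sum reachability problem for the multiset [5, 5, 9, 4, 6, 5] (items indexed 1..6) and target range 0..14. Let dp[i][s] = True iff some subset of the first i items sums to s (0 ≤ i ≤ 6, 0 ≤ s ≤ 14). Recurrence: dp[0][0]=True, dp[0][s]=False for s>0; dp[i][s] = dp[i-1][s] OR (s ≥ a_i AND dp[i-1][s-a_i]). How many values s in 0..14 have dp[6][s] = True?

9

i\s   0   1   2   3   4   5   6   7   8   9  10  11  12  13  14
  0   T   F   F   F   F   F   F   F   F   F   F   F   F   F   F
  1   T   F   F   F   F   T   F   F   F   F   F   F   F   F   F
  2   T   F   F   F   F   T   F   F   F   F   T   F   F   F   F
  3   T   F   F   F   F   T   F   F   F   T   T   F   F   F   T
  4   T   F   F   F   T   T   F   F   F   T   T   F   F   T   T
  5   T   F   F   F   T   T   T   F   F   T   T   T   F   T   T
  6   T   F   F   F   T   T   T   F   F   T   T   T   F   T   T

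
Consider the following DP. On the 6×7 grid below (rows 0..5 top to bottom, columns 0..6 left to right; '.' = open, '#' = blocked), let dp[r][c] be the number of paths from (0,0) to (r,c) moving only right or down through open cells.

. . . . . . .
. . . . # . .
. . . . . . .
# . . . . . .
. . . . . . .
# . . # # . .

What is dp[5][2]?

15

r\c   0   1   2   3   4   5   6
  0   1   1   1   1   1   1   1
  1   1   2   3   4   0   1   2
  2   1   3   6  10  10  11  13
  3   0   3   9  19  29  40  53
  4   0   3  12  31  60 100 153
  5   0   3  15   0   0 100 253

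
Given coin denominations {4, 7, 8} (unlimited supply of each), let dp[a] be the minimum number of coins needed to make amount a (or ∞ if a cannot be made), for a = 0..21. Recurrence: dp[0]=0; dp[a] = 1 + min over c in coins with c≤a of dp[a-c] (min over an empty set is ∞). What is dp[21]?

3

 a  0  1  2  3  4  5  6  7  8  9 10 11 12 13 14 15 16 17 18 19 20 21
dp  0  -  -  -  1  -  -  1  1  -  -  2  2  -  2  2  2  -  3  3  3  3
(- denotes ∞ / unreachable)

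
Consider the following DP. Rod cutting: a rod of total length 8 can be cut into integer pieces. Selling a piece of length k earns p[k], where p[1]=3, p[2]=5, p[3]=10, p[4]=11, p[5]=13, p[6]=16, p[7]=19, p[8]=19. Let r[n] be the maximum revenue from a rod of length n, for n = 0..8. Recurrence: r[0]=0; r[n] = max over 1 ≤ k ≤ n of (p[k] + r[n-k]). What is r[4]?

13

   n    0    1    2    3    4    5    6    7    8
r[n]    0    3    6   10   13   16   20   23   26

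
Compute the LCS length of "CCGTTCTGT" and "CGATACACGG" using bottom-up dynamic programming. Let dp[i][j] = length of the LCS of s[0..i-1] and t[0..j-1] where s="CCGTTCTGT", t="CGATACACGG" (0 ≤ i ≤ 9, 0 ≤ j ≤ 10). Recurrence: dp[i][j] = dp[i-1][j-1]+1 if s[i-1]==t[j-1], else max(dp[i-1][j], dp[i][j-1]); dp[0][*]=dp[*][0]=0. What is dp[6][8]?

   ''  C  G  A  T  A  C  A  C  G  G
''  0  0  0  0  0  0  0  0  0  0  0
 C  0  1  1  1  1  1  1  1  1  1  1
 C  0  1  1  1  1  1  2  2  2  2  2
 G  0  1  2  2  2  2  2  2  2  3  3
 T  0  1  2  2  3  3  3  3  3  3  3
 T  0  1  2  2  3  3  3  3  3  3  3
 C  0  1  2  2  3  3  4  4  4  4  4
 T  0  1  2  2  3  3  4  4  4  4  4
 G  0  1  2  2  3  3  4  4  4  5  5
 T  0  1  2  2  3  3  4  4  4  5  5

4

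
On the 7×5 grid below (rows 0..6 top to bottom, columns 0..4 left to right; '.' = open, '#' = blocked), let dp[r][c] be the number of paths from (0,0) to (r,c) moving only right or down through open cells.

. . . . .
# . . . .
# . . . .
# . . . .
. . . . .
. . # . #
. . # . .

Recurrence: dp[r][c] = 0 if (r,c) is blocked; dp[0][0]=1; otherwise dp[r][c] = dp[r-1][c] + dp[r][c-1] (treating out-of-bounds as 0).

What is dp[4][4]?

35

r\c   0   1   2   3   4
  0   1   1   1   1   1
  1   0   1   2   3   4
  2   0   1   3   6  10
  3   0   1   4  10  20
  4   0   1   5  15  35
  5   0   1   0  15   0
  6   0   1   0  15  15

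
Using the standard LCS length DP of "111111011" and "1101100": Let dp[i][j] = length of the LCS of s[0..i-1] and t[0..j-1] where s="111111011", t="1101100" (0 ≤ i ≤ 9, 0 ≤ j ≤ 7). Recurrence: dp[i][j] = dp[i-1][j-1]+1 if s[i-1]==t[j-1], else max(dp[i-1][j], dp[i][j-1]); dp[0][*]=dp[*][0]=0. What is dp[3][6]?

   ''  1  1  0  1  1  0  0
''  0  0  0  0  0  0  0  0
 1  0  1  1  1  1  1  1  1
 1  0  1  2  2  2  2  2  2
 1  0  1  2  2  3  3  3  3
 1  0  1  2  2  3  4  4  4
 1  0  1  2  2  3  4  4  4
 1  0  1  2  2  3  4  4  4
 0  0  1  2  3  3  4  5  5
 1  0  1  2  3  4  4  5  5
 1  0  1  2  3  4  5  5  5

3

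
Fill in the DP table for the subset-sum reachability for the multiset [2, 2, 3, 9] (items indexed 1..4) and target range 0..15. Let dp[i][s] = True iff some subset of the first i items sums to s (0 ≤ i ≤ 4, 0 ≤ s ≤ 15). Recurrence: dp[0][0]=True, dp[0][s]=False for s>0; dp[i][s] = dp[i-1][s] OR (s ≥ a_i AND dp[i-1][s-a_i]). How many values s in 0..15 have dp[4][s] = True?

11

i\s   0   1   2   3   4   5   6   7   8   9  10  11  12  13  14  15
  0   T   F   F   F   F   F   F   F   F   F   F   F   F   F   F   F
  1   T   F   T   F   F   F   F   F   F   F   F   F   F   F   F   F
  2   T   F   T   F   T   F   F   F   F   F   F   F   F   F   F   F
  3   T   F   T   T   T   T   F   T   F   F   F   F   F   F   F   F
  4   T   F   T   T   T   T   F   T   F   T   F   T   T   T   T   F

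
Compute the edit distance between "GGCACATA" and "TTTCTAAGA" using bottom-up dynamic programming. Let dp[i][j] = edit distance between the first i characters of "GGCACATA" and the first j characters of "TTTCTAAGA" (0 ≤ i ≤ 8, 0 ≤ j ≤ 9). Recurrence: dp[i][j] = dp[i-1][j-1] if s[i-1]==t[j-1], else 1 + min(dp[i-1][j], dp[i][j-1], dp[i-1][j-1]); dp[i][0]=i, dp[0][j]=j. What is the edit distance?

   ''  T  T  T  C  T  A  A  G  A
''  0  1  2  3  4  5  6  7  8  9
 G  1  1  2  3  4  5  6  7  7  8
 G  2  2  2  3  4  5  6  7  7  8
 C  3  3  3  3  3  4  5  6  7  8
 A  4  4  4  4  4  4  4  5  6  7
 C  5  5  5  5  4  5  5  5  6  7
 A  6  6  6  6  5  5  5  5  6  6
 T  7  6  6  6  6  5  6  6  6  7
 A  8  7  7  7  7  6  5  6  7  6

6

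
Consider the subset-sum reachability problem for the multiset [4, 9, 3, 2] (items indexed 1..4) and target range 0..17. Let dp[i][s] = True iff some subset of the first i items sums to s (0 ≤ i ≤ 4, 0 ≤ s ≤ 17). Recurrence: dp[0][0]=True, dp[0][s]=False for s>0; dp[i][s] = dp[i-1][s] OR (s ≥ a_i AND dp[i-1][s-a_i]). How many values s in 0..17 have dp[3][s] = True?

i\s   0   1   2   3   4   5   6   7   8   9  10  11  12  13  14  15  16  17
  0   T   F   F   F   F   F   F   F   F   F   F   F   F   F   F   F   F   F
  1   T   F   F   F   T   F   F   F   F   F   F   F   F   F   F   F   F   F
  2   T   F   F   F   T   F   F   F   F   T   F   F   F   T   F   F   F   F
  3   T   F   F   T   T   F   F   T   F   T   F   F   T   T   F   F   T   F
  4   T   F   T   T   T   T   T   T   F   T   F   T   T   T   T   T   T   F

8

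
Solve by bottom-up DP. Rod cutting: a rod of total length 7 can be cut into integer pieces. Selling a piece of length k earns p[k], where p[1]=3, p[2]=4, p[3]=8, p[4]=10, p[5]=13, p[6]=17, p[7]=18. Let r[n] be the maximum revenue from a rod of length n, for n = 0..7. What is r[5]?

15

   n    0    1    2    3    4    5    6    7
r[n]    0    3    6    9   12   15   18   21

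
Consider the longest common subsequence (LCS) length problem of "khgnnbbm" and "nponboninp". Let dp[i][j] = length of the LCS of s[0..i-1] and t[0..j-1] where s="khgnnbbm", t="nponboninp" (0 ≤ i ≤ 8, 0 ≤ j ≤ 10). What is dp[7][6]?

   ''  n  p  o  n  b  o  n  i  n  p
''  0  0  0  0  0  0  0  0  0  0  0
 k  0  0  0  0  0  0  0  0  0  0  0
 h  0  0  0  0  0  0  0  0  0  0  0
 g  0  0  0  0  0  0  0  0  0  0  0
 n  0  1  1  1  1  1  1  1  1  1  1
 n  0  1  1  1  2  2  2  2  2  2  2
 b  0  1  1  1  2  3  3  3  3  3  3
 b  0  1  1  1  2  3  3  3  3  3  3
 m  0  1  1  1  2  3  3  3  3  3  3

3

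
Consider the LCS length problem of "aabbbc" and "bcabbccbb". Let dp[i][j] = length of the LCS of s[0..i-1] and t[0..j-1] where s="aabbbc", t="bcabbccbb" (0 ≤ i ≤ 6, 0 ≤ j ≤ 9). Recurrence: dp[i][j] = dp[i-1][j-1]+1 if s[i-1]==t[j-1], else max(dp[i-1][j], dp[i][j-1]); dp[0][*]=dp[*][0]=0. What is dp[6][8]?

4

   ''  b  c  a  b  b  c  c  b  b
''  0  0  0  0  0  0  0  0  0  0
 a  0  0  0  1  1  1  1  1  1  1
 a  0  0  0  1  1  1  1  1  1  1
 b  0  1  1  1  2  2  2  2  2  2
 b  0  1  1  1  2  3  3  3  3  3
 b  0  1  1  1  2  3  3  3  4  4
 c  0  1  2  2  2  3  4  4  4  4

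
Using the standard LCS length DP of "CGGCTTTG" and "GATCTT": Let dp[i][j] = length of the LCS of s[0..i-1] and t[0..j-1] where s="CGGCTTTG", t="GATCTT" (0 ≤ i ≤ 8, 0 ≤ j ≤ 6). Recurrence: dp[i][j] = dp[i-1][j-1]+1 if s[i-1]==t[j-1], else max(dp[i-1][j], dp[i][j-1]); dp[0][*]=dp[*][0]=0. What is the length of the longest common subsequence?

   ''  G  A  T  C  T  T
''  0  0  0  0  0  0  0
 C  0  0  0  0  1  1  1
 G  0  1  1  1  1  1  1
 G  0  1  1  1  1  1  1
 C  0  1  1  1  2  2  2
 T  0  1  1  2  2  3  3
 T  0  1  1  2  2  3  4
 T  0  1  1  2  2  3  4
 G  0  1  1  2  2  3  4

4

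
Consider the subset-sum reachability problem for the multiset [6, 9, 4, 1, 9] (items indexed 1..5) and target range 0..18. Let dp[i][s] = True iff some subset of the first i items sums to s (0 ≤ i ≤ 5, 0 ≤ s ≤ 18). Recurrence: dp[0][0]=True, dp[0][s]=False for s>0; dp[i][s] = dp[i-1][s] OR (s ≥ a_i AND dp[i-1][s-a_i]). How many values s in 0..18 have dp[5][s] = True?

14

i\s   0   1   2   3   4   5   6   7   8   9  10  11  12  13  14  15  16  17  18
  0   T   F   F   F   F   F   F   F   F   F   F   F   F   F   F   F   F   F   F
  1   T   F   F   F   F   F   T   F   F   F   F   F   F   F   F   F   F   F   F
  2   T   F   F   F   F   F   T   F   F   T   F   F   F   F   F   T   F   F   F
  3   T   F   F   F   T   F   T   F   F   T   T   F   F   T   F   T   F   F   F
  4   T   T   F   F   T   T   T   T   F   T   T   T   F   T   T   T   T   F   F
  5   T   T   F   F   T   T   T   T   F   T   T   T   F   T   T   T   T   F   T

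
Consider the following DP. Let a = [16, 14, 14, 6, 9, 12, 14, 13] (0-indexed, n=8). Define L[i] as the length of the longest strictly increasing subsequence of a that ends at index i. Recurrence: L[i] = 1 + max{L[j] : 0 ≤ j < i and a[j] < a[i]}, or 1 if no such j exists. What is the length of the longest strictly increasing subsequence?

4

   i    0    1    2    3    4    5    6    7
a[i]   16   14   14    6    9   12   14   13
L[i]    1    1    1    1    2    3    4    4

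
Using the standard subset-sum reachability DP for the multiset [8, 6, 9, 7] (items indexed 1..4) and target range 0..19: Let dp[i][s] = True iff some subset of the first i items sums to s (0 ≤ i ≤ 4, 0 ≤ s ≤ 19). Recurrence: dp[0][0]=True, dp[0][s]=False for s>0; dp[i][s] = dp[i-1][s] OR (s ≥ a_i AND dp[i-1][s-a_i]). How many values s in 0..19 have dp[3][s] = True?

7

i\s   0   1   2   3   4   5   6   7   8   9  10  11  12  13  14  15  16  17  18  19
  0   T   F   F   F   F   F   F   F   F   F   F   F   F   F   F   F   F   F   F   F
  1   T   F   F   F   F   F   F   F   T   F   F   F   F   F   F   F   F   F   F   F
  2   T   F   F   F   F   F   T   F   T   F   F   F   F   F   T   F   F   F   F   F
  3   T   F   F   F   F   F   T   F   T   T   F   F   F   F   T   T   F   T   F   F
  4   T   F   F   F   F   F   T   T   T   T   F   F   F   T   T   T   T   T   F   F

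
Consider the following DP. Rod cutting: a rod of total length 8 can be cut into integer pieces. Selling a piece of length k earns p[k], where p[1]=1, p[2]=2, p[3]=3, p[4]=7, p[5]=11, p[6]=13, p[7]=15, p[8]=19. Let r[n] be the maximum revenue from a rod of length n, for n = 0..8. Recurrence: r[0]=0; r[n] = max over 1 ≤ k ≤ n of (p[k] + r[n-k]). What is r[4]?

7

   n    0    1    2    3    4    5    6    7    8
r[n]    0    1    2    3    7   11   13   15   19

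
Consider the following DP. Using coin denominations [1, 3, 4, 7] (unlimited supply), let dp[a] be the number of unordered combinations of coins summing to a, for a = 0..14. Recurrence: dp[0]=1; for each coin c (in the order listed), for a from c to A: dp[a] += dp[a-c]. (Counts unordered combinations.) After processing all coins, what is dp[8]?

7

after  coin     0     1     2     3     4     5     6     7     8     9    10    11    12    13    14
          1     1     1     1     1     1     1     1     1     1     1     1     1     1     1     1
          3     1     1     1     2     2     2     3     3     3     4     4     4     5     5     5
          4     1     1     1     2     3     3     4     5     6     7     8     9    11    12    13
          7     1     1     1     2     3     3     4     6     7     8    10    12    14    16    19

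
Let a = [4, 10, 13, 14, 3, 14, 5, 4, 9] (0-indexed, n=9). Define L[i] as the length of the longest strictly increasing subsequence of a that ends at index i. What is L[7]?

2

   i    0    1    2    3    4    5    6    7    8
a[i]    4   10   13   14    3   14    5    4    9
L[i]    1    2    3    4    1    4    2    2    3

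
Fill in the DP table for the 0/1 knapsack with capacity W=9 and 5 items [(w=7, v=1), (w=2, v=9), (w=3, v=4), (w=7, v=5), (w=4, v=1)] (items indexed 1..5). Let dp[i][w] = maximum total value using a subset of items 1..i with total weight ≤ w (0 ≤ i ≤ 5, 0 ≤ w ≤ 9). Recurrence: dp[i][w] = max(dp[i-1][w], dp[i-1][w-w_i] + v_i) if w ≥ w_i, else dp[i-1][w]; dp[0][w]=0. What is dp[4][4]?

i\w   0   1   2   3   4   5   6   7   8   9
  0   0   0   0   0   0   0   0   0   0   0
  1   0   0   0   0   0   0   0   1   1   1
  2   0   0   9   9   9   9   9   9   9  10
  3   0   0   9   9   9  13  13  13  13  13
  4   0   0   9   9   9  13  13  13  13  14
  5   0   0   9   9   9  13  13  13  13  14

9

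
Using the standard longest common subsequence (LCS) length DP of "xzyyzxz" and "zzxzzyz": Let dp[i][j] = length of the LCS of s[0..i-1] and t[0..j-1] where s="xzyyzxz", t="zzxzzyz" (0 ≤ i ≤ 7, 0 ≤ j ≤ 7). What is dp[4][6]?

3

   ''  z  z  x  z  z  y  z
''  0  0  0  0  0  0  0  0
 x  0  0  0  1  1  1  1  1
 z  0  1  1  1  2  2  2  2
 y  0  1  1  1  2  2  3  3
 y  0  1  1  1  2  2  3  3
 z  0  1  2  2  2  3  3  4
 x  0  1  2  3  3  3  3  4
 z  0  1  2  3  4  4  4  4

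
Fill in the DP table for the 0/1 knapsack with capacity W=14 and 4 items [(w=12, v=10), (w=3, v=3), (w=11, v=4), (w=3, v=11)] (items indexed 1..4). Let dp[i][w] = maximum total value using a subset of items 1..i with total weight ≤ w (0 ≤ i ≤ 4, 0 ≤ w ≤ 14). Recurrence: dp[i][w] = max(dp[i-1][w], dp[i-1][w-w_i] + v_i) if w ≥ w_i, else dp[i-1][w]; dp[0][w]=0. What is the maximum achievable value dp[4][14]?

15

i\w   0   1   2   3   4   5   6   7   8   9  10  11  12  13  14
  0   0   0   0   0   0   0   0   0   0   0   0   0   0   0   0
  1   0   0   0   0   0   0   0   0   0   0   0   0  10  10  10
  2   0   0   0   3   3   3   3   3   3   3   3   3  10  10  10
  3   0   0   0   3   3   3   3   3   3   3   3   4  10  10  10
  4   0   0   0  11  11  11  14  14  14  14  14  14  14  14  15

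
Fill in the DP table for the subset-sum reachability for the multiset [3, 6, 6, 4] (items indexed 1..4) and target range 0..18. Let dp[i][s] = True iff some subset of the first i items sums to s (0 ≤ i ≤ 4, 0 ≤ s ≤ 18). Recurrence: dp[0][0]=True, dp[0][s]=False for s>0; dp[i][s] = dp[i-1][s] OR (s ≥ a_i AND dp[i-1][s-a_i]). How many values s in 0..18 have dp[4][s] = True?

i\s   0   1   2   3   4   5   6   7   8   9  10  11  12  13  14  15  16  17  18
  0   T   F   F   F   F   F   F   F   F   F   F   F   F   F   F   F   F   F   F
  1   T   F   F   T   F   F   F   F   F   F   F   F   F   F   F   F   F   F   F
  2   T   F   F   T   F   F   T   F   F   T   F   F   F   F   F   F   F   F   F
  3   T   F   F   T   F   F   T   F   F   T   F   F   T   F   F   T   F   F   F
  4   T   F   F   T   T   F   T   T   F   T   T   F   T   T   F   T   T   F   F

11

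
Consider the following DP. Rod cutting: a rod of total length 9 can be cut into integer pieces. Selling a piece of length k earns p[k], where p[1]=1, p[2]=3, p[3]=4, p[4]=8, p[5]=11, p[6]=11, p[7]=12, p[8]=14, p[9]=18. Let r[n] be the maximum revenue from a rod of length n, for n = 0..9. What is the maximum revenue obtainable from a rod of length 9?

   n    0    1    2    3    4    5    6    7    8    9
r[n]    0    1    3    4    8   11   12   14   16   19

19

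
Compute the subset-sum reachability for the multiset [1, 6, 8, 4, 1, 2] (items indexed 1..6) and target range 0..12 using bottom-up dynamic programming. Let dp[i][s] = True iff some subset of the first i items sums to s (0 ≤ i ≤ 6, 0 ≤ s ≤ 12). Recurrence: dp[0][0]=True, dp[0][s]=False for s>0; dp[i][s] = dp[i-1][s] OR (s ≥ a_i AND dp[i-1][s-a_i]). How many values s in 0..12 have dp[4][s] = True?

11

i\s   0   1   2   3   4   5   6   7   8   9  10  11  12
  0   T   F   F   F   F   F   F   F   F   F   F   F   F
  1   T   T   F   F   F   F   F   F   F   F   F   F   F
  2   T   T   F   F   F   F   T   T   F   F   F   F   F
  3   T   T   F   F   F   F   T   T   T   T   F   F   F
  4   T   T   F   F   T   T   T   T   T   T   T   T   T
  5   T   T   T   F   T   T   T   T   T   T   T   T   T
  6   T   T   T   T   T   T   T   T   T   T   T   T   T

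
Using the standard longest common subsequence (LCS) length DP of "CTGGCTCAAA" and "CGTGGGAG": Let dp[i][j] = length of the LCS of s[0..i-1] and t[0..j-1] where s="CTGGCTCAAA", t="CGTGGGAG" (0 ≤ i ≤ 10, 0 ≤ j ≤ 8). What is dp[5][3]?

2

   ''  C  G  T  G  G  G  A  G
''  0  0  0  0  0  0  0  0  0
 C  0  1  1  1  1  1  1  1  1
 T  0  1  1  2  2  2  2  2  2
 G  0  1  2  2  3  3  3  3  3
 G  0  1  2  2  3  4  4  4  4
 C  0  1  2  2  3  4  4  4  4
 T  0  1  2  3  3  4  4  4  4
 C  0  1  2  3  3  4  4  4  4
 A  0  1  2  3  3  4  4  5  5
 A  0  1  2  3  3  4  4  5  5
 A  0  1  2  3  3  4  4  5  5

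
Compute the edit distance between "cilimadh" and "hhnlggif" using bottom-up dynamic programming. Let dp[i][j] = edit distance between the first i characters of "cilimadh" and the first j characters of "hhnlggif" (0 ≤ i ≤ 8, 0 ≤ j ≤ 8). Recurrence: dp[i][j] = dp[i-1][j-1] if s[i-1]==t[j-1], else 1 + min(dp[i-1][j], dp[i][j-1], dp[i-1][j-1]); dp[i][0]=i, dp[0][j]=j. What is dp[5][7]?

   ''  h  h  n  l  g  g  i  f
''  0  1  2  3  4  5  6  7  8
 c  1  1  2  3  4  5  6  7  8
 i  2  2  2  3  4  5  6  6  7
 l  3  3  3  3  3  4  5  6  7
 i  4  4  4  4  4  4  5  5  6
 m  5  5  5  5  5  5  5  6  6
 a  6  6  6  6  6  6  6  6  7
 d  7  7  7  7  7  7  7  7  7
 h  8  7  7  8  8  8  8  8  8

6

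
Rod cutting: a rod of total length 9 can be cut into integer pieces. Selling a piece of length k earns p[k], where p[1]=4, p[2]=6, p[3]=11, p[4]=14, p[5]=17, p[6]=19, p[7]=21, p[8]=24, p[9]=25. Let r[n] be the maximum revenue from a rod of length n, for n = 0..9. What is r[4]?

   n    0    1    2    3    4    5    6    7    8    9
r[n]    0    4    8   12   16   20   24   28   32   36

16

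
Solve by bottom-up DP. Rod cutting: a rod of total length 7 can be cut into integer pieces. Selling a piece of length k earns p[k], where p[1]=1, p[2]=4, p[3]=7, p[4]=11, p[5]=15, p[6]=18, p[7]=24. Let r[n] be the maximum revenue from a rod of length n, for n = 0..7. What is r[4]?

   n    0    1    2    3    4    5    6    7
r[n]    0    1    4    7   11   15   18   24

11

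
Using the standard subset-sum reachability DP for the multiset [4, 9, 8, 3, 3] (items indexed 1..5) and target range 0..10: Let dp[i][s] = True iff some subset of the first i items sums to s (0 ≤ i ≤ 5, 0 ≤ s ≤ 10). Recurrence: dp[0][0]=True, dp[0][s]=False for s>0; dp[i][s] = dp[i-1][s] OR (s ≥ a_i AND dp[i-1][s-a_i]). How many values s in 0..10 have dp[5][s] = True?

8

i\s   0   1   2   3   4   5   6   7   8   9  10
  0   T   F   F   F   F   F   F   F   F   F   F
  1   T   F   F   F   T   F   F   F   F   F   F
  2   T   F   F   F   T   F   F   F   F   T   F
  3   T   F   F   F   T   F   F   F   T   T   F
  4   T   F   F   T   T   F   F   T   T   T   F
  5   T   F   F   T   T   F   T   T   T   T   T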